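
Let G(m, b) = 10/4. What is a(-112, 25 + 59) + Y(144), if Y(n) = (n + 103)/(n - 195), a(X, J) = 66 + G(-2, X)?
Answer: 6493/102 ≈ 63.657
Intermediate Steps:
G(m, b) = 5/2 (G(m, b) = 10*(¼) = 5/2)
a(X, J) = 137/2 (a(X, J) = 66 + 5/2 = 137/2)
Y(n) = (103 + n)/(-195 + n)
a(-112, 25 + 59) + Y(144) = 137/2 + (103 + 144)/(-195 + 144) = 137/2 + 247/(-51) = 137/2 - 1/51*247 = 137/2 - 247/51 = 6493/102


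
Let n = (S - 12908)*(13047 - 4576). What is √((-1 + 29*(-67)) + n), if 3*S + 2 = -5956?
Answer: I*√126169018 ≈ 11233.0*I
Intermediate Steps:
S = -1986 (S = -⅔ + (⅓)*(-5956) = -⅔ - 5956/3 = -1986)
n = -126167074 (n = (-1986 - 12908)*(13047 - 4576) = -14894*8471 = -126167074)
√((-1 + 29*(-67)) + n) = √((-1 + 29*(-67)) - 126167074) = √((-1 - 1943) - 126167074) = √(-1944 - 126167074) = √(-126169018) = I*√126169018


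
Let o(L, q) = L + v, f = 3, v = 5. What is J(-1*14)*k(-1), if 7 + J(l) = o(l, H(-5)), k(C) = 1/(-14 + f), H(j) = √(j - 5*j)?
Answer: 16/11 ≈ 1.4545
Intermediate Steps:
H(j) = 2*√(-j) (H(j) = √(-4*j) = 2*√(-j))
o(L, q) = 5 + L (o(L, q) = L + 5 = 5 + L)
k(C) = -1/11 (k(C) = 1/(-14 + 3) = 1/(-11) = -1/11)
J(l) = -2 + l (J(l) = -7 + (5 + l) = -2 + l)
J(-1*14)*k(-1) = (-2 - 1*14)*(-1/11) = (-2 - 14)*(-1/11) = -16*(-1/11) = 16/11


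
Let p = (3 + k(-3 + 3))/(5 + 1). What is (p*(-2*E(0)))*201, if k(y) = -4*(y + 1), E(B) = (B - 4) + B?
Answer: -268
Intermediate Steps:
E(B) = -4 + 2*B (E(B) = (-4 + B) + B = -4 + 2*B)
k(y) = -4 - 4*y (k(y) = -4*(1 + y) = -4 - 4*y)
p = -⅙ (p = (3 + (-4 - 4*(-3 + 3)))/(5 + 1) = (3 + (-4 - 4*0))/6 = (3 + (-4 + 0))*(⅙) = (3 - 4)*(⅙) = -1*⅙ = -⅙ ≈ -0.16667)
(p*(-2*E(0)))*201 = -(-1)*(-4 + 2*0)/3*201 = -(-1)*(-4 + 0)/3*201 = -(-1)*(-4)/3*201 = -⅙*8*201 = -4/3*201 = -268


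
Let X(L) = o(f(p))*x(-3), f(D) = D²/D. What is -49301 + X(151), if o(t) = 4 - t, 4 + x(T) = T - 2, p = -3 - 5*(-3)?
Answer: -49229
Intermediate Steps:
p = 12 (p = -3 + 15 = 12)
f(D) = D
x(T) = -6 + T (x(T) = -4 + (T - 2) = -4 + (-2 + T) = -6 + T)
X(L) = 72 (X(L) = (4 - 1*12)*(-6 - 3) = (4 - 12)*(-9) = -8*(-9) = 72)
-49301 + X(151) = -49301 + 72 = -49229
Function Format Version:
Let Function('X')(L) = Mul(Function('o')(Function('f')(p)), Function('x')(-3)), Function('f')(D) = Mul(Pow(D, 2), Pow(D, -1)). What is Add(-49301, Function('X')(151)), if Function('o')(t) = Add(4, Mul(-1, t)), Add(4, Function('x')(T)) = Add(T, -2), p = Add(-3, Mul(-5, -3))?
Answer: -49229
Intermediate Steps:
p = 12 (p = Add(-3, 15) = 12)
Function('f')(D) = D
Function('x')(T) = Add(-6, T) (Function('x')(T) = Add(-4, Add(T, -2)) = Add(-4, Add(-2, T)) = Add(-6, T))
Function('X')(L) = 72 (Function('X')(L) = Mul(Add(4, Mul(-1, 12)), Add(-6, -3)) = Mul(Add(4, -12), -9) = Mul(-8, -9) = 72)
Add(-49301, Function('X')(151)) = Add(-49301, 72) = -49229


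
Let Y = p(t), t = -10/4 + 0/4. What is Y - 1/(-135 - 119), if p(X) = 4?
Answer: 1017/254 ≈ 4.0039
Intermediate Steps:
t = -5/2 (t = -10*¼ + 0*(¼) = -5/2 + 0 = -5/2 ≈ -2.5000)
Y = 4
Y - 1/(-135 - 119) = 4 - 1/(-135 - 119) = 4 - 1/(-254) = 4 - 1*(-1/254) = 4 + 1/254 = 1017/254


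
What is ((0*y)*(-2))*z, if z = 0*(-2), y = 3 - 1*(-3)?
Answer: 0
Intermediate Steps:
y = 6 (y = 3 + 3 = 6)
z = 0
((0*y)*(-2))*z = ((0*6)*(-2))*0 = (0*(-2))*0 = 0*0 = 0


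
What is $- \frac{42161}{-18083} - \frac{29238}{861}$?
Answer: $- \frac{164136711}{5189821} \approx -31.627$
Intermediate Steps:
$- \frac{42161}{-18083} - \frac{29238}{861} = \left(-42161\right) \left(- \frac{1}{18083}\right) - \frac{9746}{287} = \frac{42161}{18083} - \frac{9746}{287} = - \frac{164136711}{5189821}$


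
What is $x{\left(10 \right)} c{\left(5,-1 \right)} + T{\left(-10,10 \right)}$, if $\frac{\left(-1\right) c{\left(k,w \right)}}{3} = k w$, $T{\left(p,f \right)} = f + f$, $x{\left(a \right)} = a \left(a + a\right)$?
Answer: $3020$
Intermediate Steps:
$x{\left(a \right)} = 2 a^{2}$ ($x{\left(a \right)} = a 2 a = 2 a^{2}$)
$T{\left(p,f \right)} = 2 f$
$c{\left(k,w \right)} = - 3 k w$
$x{\left(10 \right)} c{\left(5,-1 \right)} + T{\left(-10,10 \right)} = 2 \cdot 10^{2} \left(\left(-3\right) 5 \left(-1\right)\right) + 2 \cdot 10 = 2 \cdot 100 \cdot 15 + 20 = 200 \cdot 15 + 20 = 3000 + 20 = 3020$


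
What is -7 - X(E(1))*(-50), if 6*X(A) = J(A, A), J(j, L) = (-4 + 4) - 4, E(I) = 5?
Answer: -121/3 ≈ -40.333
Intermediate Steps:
J(j, L) = -4 (J(j, L) = 0 - 4 = -4)
X(A) = -⅔ (X(A) = (⅙)*(-4) = -⅔)
-7 - X(E(1))*(-50) = -7 - 1*(-⅔)*(-50) = -7 + (⅔)*(-50) = -7 - 100/3 = -121/3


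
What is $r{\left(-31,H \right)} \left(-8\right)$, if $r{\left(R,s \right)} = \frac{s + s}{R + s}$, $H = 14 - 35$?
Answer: $- \frac{84}{13} \approx -6.4615$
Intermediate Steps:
$H = -21$
$r{\left(R,s \right)} = \frac{2 s}{R + s}$
$r{\left(-31,H \right)} \left(-8\right) = 2 \left(-21\right) \frac{1}{-31 - 21} \left(-8\right) = 2 \left(-21\right) \frac{1}{-52} \left(-8\right) = 2 \left(-21\right) \left(- \frac{1}{52}\right) \left(-8\right) = \frac{21}{26} \left(-8\right) = - \frac{84}{13}$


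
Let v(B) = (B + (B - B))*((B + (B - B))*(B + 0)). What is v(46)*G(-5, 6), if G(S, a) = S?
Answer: -486680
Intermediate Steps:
v(B) = B³ (v(B) = (B + 0)*((B + 0)*B) = B*(B*B) = B*B² = B³)
v(46)*G(-5, 6) = 46³*(-5) = 97336*(-5) = -486680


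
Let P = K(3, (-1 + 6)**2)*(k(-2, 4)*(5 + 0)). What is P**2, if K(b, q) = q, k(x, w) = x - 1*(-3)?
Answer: 15625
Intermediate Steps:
k(x, w) = 3 + x (k(x, w) = x + 3 = 3 + x)
P = 125 (P = (-1 + 6)**2*((3 - 2)*(5 + 0)) = 5**2*(1*5) = 25*5 = 125)
P**2 = 125**2 = 15625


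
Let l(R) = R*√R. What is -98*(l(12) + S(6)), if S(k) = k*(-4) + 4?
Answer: 1960 - 2352*√3 ≈ -2113.8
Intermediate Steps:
l(R) = R^(3/2)
S(k) = 4 - 4*k (S(k) = -4*k + 4 = 4 - 4*k)
-98*(l(12) + S(6)) = -98*(12^(3/2) + (4 - 4*6)) = -98*(24*√3 + (4 - 24)) = -98*(24*√3 - 20) = -98*(-20 + 24*√3) = 1960 - 2352*√3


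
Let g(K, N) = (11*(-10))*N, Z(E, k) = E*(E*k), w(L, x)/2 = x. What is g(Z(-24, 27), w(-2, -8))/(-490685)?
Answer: -352/98137 ≈ -0.0035868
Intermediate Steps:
w(L, x) = 2*x
Z(E, k) = k*E²
g(K, N) = -110*N
g(Z(-24, 27), w(-2, -8))/(-490685) = -220*(-8)/(-490685) = -110*(-16)*(-1/490685) = 1760*(-1/490685) = -352/98137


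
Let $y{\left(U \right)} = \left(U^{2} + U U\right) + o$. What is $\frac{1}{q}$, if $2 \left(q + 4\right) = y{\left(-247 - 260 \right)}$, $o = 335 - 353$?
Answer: $\frac{1}{257036} \approx 3.8905 \cdot 10^{-6}$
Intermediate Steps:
$o = -18$ ($o = 335 - 353 = -18$)
$y{\left(U \right)} = -18 + 2 U^{2}$ ($y{\left(U \right)} = \left(U^{2} + U U\right) - 18 = \left(U^{2} + U^{2}\right) - 18 = 2 U^{2} - 18 = -18 + 2 U^{2}$)
$q = 257036$ ($q = -4 + \frac{-18 + 2 \left(-247 - 260\right)^{2}}{2} = -4 + \frac{-18 + 2 \left(-507\right)^{2}}{2} = -4 + \frac{-18 + 2 \cdot 257049}{2} = -4 + \frac{-18 + 514098}{2} = -4 + \frac{1}{2} \cdot 514080 = -4 + 257040 = 257036$)
$\frac{1}{q} = \frac{1}{257036}$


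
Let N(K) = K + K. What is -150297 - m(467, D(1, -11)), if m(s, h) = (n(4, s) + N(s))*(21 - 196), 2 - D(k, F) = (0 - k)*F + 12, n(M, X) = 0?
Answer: 13153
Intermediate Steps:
N(K) = 2*K
D(k, F) = -10 + F*k (D(k, F) = 2 - ((0 - k)*F + 12) = 2 - ((-k)*F + 12) = 2 - (-F*k + 12) = 2 - (12 - F*k) = 2 + (-12 + F*k) = -10 + F*k)
m(s, h) = -350*s (m(s, h) = (0 + 2*s)*(21 - 196) = (2*s)*(-175) = -350*s)
-150297 - m(467, D(1, -11)) = -150297 - (-350)*467 = -150297 - 1*(-163450) = -150297 + 163450 = 13153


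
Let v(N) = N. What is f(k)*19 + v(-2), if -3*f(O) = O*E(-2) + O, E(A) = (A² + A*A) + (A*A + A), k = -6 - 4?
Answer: 2084/3 ≈ 694.67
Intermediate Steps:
k = -10
E(A) = A + 3*A² (E(A) = (A² + A²) + (A² + A) = 2*A² + (A + A²) = A + 3*A²)
f(O) = -11*O/3 (f(O) = -(O*(-2*(1 + 3*(-2))) + O)/3 = -(O*(-2*(1 - 6)) + O)/3 = -(O*(-2*(-5)) + O)/3 = -(O*10 + O)/3 = -(10*O + O)/3 = -11*O/3)
f(k)*19 + v(-2) = -11/3*(-10)*19 - 2 = (110/3)*19 - 2 = 2090/3 - 2 = 2084/3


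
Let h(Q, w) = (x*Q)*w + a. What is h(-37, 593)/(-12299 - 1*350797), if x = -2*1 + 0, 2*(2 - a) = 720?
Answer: -403/3362 ≈ -0.11987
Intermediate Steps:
a = -358 (a = 2 - 1/2*720 = 2 - 360 = -358)
x = -2 (x = -2 + 0 = -2)
h(Q, w) = -358 - 2*Q*w (h(Q, w) = (-2*Q)*w - 358 = -2*Q*w - 358 = -358 - 2*Q*w)
h(-37, 593)/(-12299 - 1*350797) = (-358 - 2*(-37)*593)/(-12299 - 1*350797) = (-358 + 43882)/(-12299 - 350797) = 43524/(-363096) = 43524*(-1/363096) = -403/3362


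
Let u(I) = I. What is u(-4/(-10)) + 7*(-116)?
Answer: -4058/5 ≈ -811.60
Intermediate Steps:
u(-4/(-10)) + 7*(-116) = -4/(-10) + 7*(-116) = -4*(-1/10) - 812 = 2/5 - 812 = -4058/5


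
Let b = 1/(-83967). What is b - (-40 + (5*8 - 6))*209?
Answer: 105294617/83967 ≈ 1254.0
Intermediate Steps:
b = -1/83967 ≈ -1.1909e-5
b - (-40 + (5*8 - 6))*209 = -1/83967 - (-40 + (5*8 - 6))*209 = -1/83967 - (-40 + (40 - 6))*209 = -1/83967 - (-40 + 34)*209 = -1/83967 - (-6)*209 = -1/83967 - 1*(-1254) = -1/83967 + 1254 = 105294617/83967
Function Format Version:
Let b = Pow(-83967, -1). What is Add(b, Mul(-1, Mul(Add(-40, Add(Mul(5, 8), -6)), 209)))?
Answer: Rational(105294617, 83967) ≈ 1254.0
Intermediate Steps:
b = Rational(-1, 83967) ≈ -1.1909e-5
Add(b, Mul(-1, Mul(Add(-40, Add(Mul(5, 8), -6)), 209))) = Add(Rational(-1, 83967), Mul(-1, Mul(Add(-40, Add(Mul(5, 8), -6)), 209))) = Add(Rational(-1, 83967), Mul(-1, Mul(Add(-40, Add(40, -6)), 209))) = Add(Rational(-1, 83967), Mul(-1, Mul(Add(-40, 34), 209))) = Add(Rational(-1, 83967), Mul(-1, Mul(-6, 209))) = Add(Rational(-1, 83967), Mul(-1, -1254)) = Add(Rational(-1, 83967), 1254) = Rational(105294617, 83967)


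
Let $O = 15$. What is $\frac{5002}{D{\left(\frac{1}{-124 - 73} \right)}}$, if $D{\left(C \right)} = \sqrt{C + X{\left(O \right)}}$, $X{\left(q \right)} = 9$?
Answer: $\frac{2501 \sqrt{87271}}{443} \approx 1667.8$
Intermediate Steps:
$D{\left(C \right)} = \sqrt{9 + C}$ ($D{\left(C \right)} = \sqrt{C + 9} = \sqrt{9 + C}$)
$\frac{5002}{D{\left(\frac{1}{-124 - 73} \right)}} = \frac{5002}{\sqrt{9 + \frac{1}{-124 - 73}}} = \frac{5002}{\sqrt{9 + \frac{1}{-197}}} = \frac{5002}{\sqrt{9 - \frac{1}{197}}} = \frac{5002}{\sqrt{\frac{1772}{197}}} = \frac{5002}{\frac{2}{197} \sqrt{87271}} = 5002 \frac{\sqrt{87271}}{886} = \frac{2501 \sqrt{87271}}{443}$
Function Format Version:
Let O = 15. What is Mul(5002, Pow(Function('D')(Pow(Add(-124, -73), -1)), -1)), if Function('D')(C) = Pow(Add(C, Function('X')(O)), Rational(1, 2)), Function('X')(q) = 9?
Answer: Mul(Rational(2501, 443), Pow(87271, Rational(1, 2))) ≈ 1667.8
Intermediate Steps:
Function('D')(C) = Pow(Add(9, C), Rational(1, 2)) (Function('D')(C) = Pow(Add(C, 9), Rational(1, 2)) = Pow(Add(9, C), Rational(1, 2)))
Mul(5002, Pow(Function('D')(Pow(Add(-124, -73), -1)), -1)) = Mul(5002, Pow(Pow(Add(9, Pow(Add(-124, -73), -1)), Rational(1, 2)), -1)) = Mul(5002, Pow(Pow(Add(9, Pow(-197, -1)), Rational(1, 2)), -1)) = Mul(5002, Pow(Pow(Add(9, Rational(-1, 197)), Rational(1, 2)), -1)) = Mul(5002, Pow(Pow(Rational(1772, 197), Rational(1, 2)), -1)) = Mul(5002, Pow(Mul(Rational(2, 197), Pow(87271, Rational(1, 2))), -1)) = Mul(5002, Mul(Rational(1, 886), Pow(87271, Rational(1, 2)))) = Mul(Rational(2501, 443), Pow(87271, Rational(1, 2)))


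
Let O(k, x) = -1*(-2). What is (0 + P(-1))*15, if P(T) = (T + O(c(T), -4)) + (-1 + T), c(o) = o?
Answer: -15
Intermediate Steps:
O(k, x) = 2
P(T) = 1 + 2*T (P(T) = (T + 2) + (-1 + T) = (2 + T) + (-1 + T) = 1 + 2*T)
(0 + P(-1))*15 = (0 + (1 + 2*(-1)))*15 = (0 + (1 - 2))*15 = (0 - 1)*15 = -1*15 = -15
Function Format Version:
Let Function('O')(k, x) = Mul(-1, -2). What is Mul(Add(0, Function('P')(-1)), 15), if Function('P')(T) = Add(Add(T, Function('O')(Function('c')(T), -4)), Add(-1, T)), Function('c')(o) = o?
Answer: -15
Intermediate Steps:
Function('O')(k, x) = 2
Function('P')(T) = Add(1, Mul(2, T)) (Function('P')(T) = Add(Add(T, 2), Add(-1, T)) = Add(Add(2, T), Add(-1, T)) = Add(1, Mul(2, T)))
Mul(Add(0, Function('P')(-1)), 15) = Mul(Add(0, Add(1, Mul(2, -1))), 15) = Mul(Add(0, Add(1, -2)), 15) = Mul(Add(0, -1), 15) = Mul(-1, 15) = -15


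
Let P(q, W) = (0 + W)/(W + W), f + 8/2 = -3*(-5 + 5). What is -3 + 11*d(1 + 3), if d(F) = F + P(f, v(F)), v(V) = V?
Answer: 93/2 ≈ 46.500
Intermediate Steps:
f = -4 (f = -4 - 3*(-5 + 5) = -4 - 3*0 = -4 + 0 = -4)
P(q, W) = ½ (P(q, W) = W/((2*W)) = W*(1/(2*W)) = ½)
d(F) = ½ + F (d(F) = F + ½ = ½ + F)
-3 + 11*d(1 + 3) = -3 + 11*(½ + (1 + 3)) = -3 + 11*(½ + 4) = -3 + 11*(9/2) = -3 + 99/2 = 93/2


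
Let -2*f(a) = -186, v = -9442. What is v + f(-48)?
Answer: -9349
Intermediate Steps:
f(a) = 93 (f(a) = -½*(-186) = 93)
v + f(-48) = -9442 + 93 = -9349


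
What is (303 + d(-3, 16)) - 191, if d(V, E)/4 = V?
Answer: 100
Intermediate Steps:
d(V, E) = 4*V
(303 + d(-3, 16)) - 191 = (303 + 4*(-3)) - 191 = (303 - 12) - 191 = 291 - 191 = 100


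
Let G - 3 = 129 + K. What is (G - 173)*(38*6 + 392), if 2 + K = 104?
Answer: 37820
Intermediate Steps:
K = 102 (K = -2 + 104 = 102)
G = 234 (G = 3 + (129 + 102) = 3 + 231 = 234)
(G - 173)*(38*6 + 392) = (234 - 173)*(38*6 + 392) = 61*(228 + 392) = 61*620 = 37820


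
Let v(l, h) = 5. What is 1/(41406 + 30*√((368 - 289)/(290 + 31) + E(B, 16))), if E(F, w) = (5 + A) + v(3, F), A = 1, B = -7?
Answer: 738407/30574299742 - 95*√3210/91722899226 ≈ 2.4093e-5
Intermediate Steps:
E(F, w) = 11 (E(F, w) = (5 + 1) + 5 = 6 + 5 = 11)
1/(41406 + 30*√((368 - 289)/(290 + 31) + E(B, 16))) = 1/(41406 + 30*√((368 - 289)/(290 + 31) + 11)) = 1/(41406 + 30*√(79/321 + 11)) = 1/(41406 + 30*√(3610/321)) = 1/(41406 + 30*(19*√3210/321)) = 1/(41406 + 190*√3210/107)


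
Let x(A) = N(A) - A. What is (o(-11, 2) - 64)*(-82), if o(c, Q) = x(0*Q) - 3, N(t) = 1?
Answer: 5412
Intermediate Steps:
x(A) = 1 - A
o(c, Q) = -2 (o(c, Q) = (1 - 0*Q) - 3 = (1 - 1*0) - 3 = (1 + 0) - 3 = 1 - 3 = -2)
(o(-11, 2) - 64)*(-82) = (-2 - 64)*(-82) = -66*(-82) = 5412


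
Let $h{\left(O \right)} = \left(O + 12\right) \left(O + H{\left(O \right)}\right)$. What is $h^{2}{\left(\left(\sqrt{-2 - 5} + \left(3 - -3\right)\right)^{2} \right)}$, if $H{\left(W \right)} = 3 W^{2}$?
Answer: $-6970805168 - 31491015744 i \sqrt{7} \approx -6.9708 \cdot 10^{9} - 8.3317 \cdot 10^{10} i$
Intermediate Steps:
$h{\left(O \right)} = \left(12 + O\right) \left(O + 3 O^{2}\right)$ ($h{\left(O \right)} = \left(O + 12\right) \left(O + 3 O^{2}\right) = \left(12 + O\right) \left(O + 3 O^{2}\right)$)
$h^{2}{\left(\left(\sqrt{-2 - 5} + \left(3 - -3\right)\right)^{2} \right)} = \left(\left(\sqrt{-2 - 5} + \left(3 - -3\right)\right)^{2} \left(12 + 3 \left(\left(\sqrt{-2 - 5} + \left(3 - -3\right)\right)^{2}\right)^{2} + 37 \left(\sqrt{-2 - 5} + \left(3 - -3\right)\right)^{2}\right)\right)^{2} = \left(\left(\sqrt{-7} + \left(3 + 3\right)\right)^{2} \left(12 + 3 \left(\left(\sqrt{-7} + \left(3 + 3\right)\right)^{2}\right)^{2} + 37 \left(\sqrt{-7} + \left(3 + 3\right)\right)^{2}\right)\right)^{2} = \left(\left(i \sqrt{7} + 6\right)^{2} \left(12 + 3 \left(\left(i \sqrt{7} + 6\right)^{2}\right)^{2} + 37 \left(i \sqrt{7} + 6\right)^{2}\right)\right)^{2} = \left(\left(6 + i \sqrt{7}\right)^{2} \left(12 + 3 \left(\left(6 + i \sqrt{7}\right)^{2}\right)^{2} + 37 \left(6 + i \sqrt{7}\right)^{2}\right)\right)^{2} = \left(\left(6 + i \sqrt{7}\right)^{2} \left(12 + 3 \left(6 + i \sqrt{7}\right)^{4} + 37 \left(6 + i \sqrt{7}\right)^{2}\right)\right)^{2} = \left(6 + i \sqrt{7}\right)^{4} \left(12 + 3 \left(6 + i \sqrt{7}\right)^{4} + 37 \left(6 + i \sqrt{7}\right)^{2}\right)^{2}$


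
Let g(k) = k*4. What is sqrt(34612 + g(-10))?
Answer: 2*sqrt(8643) ≈ 185.94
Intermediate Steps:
g(k) = 4*k
sqrt(34612 + g(-10)) = sqrt(34612 + 4*(-10)) = sqrt(34612 - 40) = sqrt(34572) = 2*sqrt(8643)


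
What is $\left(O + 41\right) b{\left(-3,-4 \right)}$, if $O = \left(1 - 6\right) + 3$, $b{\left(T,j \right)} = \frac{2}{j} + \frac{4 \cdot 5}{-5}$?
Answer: $- \frac{351}{2} \approx -175.5$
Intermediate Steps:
$b{\left(T,j \right)} = -4 + \frac{2}{j}$ ($b{\left(T,j \right)} = \frac{2}{j} + 20 \left(- \frac{1}{5}\right) = \frac{2}{j} - 4 = -4 + \frac{2}{j}$)
$O = -2$ ($O = -5 + 3 = -2$)
$\left(O + 41\right) b{\left(-3,-4 \right)} = \left(-2 + 41\right) \left(-4 + \frac{2}{-4}\right) = 39 \left(-4 + 2 \left(- \frac{1}{4}\right)\right) = 39 \left(-4 - \frac{1}{2}\right) = 39 \left(- \frac{9}{2}\right) = - \frac{351}{2}$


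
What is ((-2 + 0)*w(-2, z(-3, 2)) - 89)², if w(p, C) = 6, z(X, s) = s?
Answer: 10201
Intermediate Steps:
((-2 + 0)*w(-2, z(-3, 2)) - 89)² = ((-2 + 0)*6 - 89)² = (-2*6 - 89)² = (-12 - 89)² = (-101)² = 10201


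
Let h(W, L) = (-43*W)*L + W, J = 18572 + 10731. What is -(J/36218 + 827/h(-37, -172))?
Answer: -47277849/58653658 ≈ -0.80605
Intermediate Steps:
J = 29303
h(W, L) = W - 43*L*W (h(W, L) = -43*L*W + W = W - 43*L*W)
-(J/36218 + 827/h(-37, -172)) = -(29303/36218 + 827/((-37*(1 - 43*(-172))))) = -(29303*(1/36218) + 827/((-37*(1 + 7396)))) = -(29303/36218 + 827/((-37*7397))) = -(29303/36218 + 827/(-273689)) = -(29303/36218 + 827*(-1/273689)) = -(29303/36218 - 827/273689) = -1*47277849/58653658 = -47277849/58653658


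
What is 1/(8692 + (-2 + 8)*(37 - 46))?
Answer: 1/8638 ≈ 0.00011577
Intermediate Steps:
1/(8692 + (-2 + 8)*(37 - 46)) = 1/(8692 + 6*(-9)) = 1/(8692 - 54) = 1/8638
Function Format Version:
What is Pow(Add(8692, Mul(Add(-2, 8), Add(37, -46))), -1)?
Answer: Rational(1, 8638) ≈ 0.00011577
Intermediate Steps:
Pow(Add(8692, Mul(Add(-2, 8), Add(37, -46))), -1) = Pow(Add(8692, Mul(6, -9)), -1) = Pow(Add(8692, -54), -1) = Pow(8638, -1) = Rational(1, 8638)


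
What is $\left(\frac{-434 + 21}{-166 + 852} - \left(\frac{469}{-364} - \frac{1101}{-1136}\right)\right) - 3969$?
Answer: $- \frac{2872300029}{723632} \approx -3969.3$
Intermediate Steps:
$\left(\frac{-434 + 21}{-166 + 852} - \left(\frac{469}{-364} - \frac{1101}{-1136}\right)\right) - 3969 = \left(- \frac{413}{686} - \left(469 \left(- \frac{1}{364}\right) - - \frac{1101}{1136}\right)\right) - 3969 = \left(\left(-413\right) \frac{1}{686} - \left(- \frac{67}{52} + \frac{1101}{1136}\right)\right) - 3969 = \left(- \frac{59}{98} - - \frac{4715}{14768}\right) - 3969 = \left(- \frac{59}{98} + \frac{4715}{14768}\right) - 3969 = - \frac{204621}{723632} - 3969 = - \frac{2872300029}{723632}$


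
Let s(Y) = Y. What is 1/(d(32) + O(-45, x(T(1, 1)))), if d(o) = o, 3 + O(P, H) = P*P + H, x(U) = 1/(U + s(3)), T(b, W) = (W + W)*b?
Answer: 5/10271 ≈ 0.00048681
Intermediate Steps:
T(b, W) = 2*W*b (T(b, W) = (2*W)*b = 2*W*b)
x(U) = 1/(3 + U) (x(U) = 1/(U + 3) = 1/(3 + U))
O(P, H) = -3 + H + P² (O(P, H) = -3 + (P*P + H) = -3 + (P² + H) = -3 + (H + P²) = -3 + H + P²)
1/(d(32) + O(-45, x(T(1, 1)))) = 1/(32 + (-3 + 1/(3 + 2*1*1) + (-45)²)) = 1/(32 + (-3 + 1/(3 + 2) + 2025)) = 1/(32 + (-3 + 1/5 + 2025)) = 1/(32 + (-3 + ⅕ + 2025)) = 1/(32 + 10111/5) = 1/(10271/5) = 5/10271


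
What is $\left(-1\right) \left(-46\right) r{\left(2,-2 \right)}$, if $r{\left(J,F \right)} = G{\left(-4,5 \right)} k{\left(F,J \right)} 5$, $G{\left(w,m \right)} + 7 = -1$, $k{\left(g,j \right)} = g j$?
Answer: $7360$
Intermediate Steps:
$G{\left(w,m \right)} = -8$ ($G{\left(w,m \right)} = -7 - 1 = -8$)
$r{\left(J,F \right)} = - 40 F J$ ($r{\left(J,F \right)} = - 8 F J 5 = - 40 F J$)
$\left(-1\right) \left(-46\right) r{\left(2,-2 \right)} = \left(-1\right) \left(-46\right) \left(\left(-40\right) \left(-2\right) 2\right) = 46 \cdot 160 = 7360$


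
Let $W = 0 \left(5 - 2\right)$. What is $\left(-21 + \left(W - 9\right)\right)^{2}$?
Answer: $900$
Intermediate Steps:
$W = 0$ ($W = 0 \cdot 3 = 0$)
$\left(-21 + \left(W - 9\right)\right)^{2} = \left(-21 + \left(0 - 9\right)\right)^{2} = \left(-21 - 9\right)^{2} = \left(-30\right)^{2} = 900$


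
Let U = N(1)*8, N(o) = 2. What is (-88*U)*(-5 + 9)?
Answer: -5632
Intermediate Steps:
U = 16 (U = 2*8 = 16)
(-88*U)*(-5 + 9) = (-88*16)*(-5 + 9) = -1408*4 = -5632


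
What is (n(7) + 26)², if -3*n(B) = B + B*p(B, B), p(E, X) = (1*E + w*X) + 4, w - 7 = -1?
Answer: 10000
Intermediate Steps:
w = 6 (w = 7 - 1 = 6)
p(E, X) = 4 + E + 6*X (p(E, X) = (1*E + 6*X) + 4 = (E + 6*X) + 4 = 4 + E + 6*X)
n(B) = -B/3 - B*(4 + 7*B)/3 (n(B) = -(B + B*(4 + B + 6*B))/3 = -(B + B*(4 + 7*B))/3 = -B/3 - B*(4 + 7*B)/3)
(n(7) + 26)² = (-⅓*7*(5 + 7*7) + 26)² = (-⅓*7*(5 + 49) + 26)² = (-⅓*7*54 + 26)² = (-126 + 26)² = (-100)² = 10000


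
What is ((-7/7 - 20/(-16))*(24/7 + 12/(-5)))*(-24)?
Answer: -216/35 ≈ -6.1714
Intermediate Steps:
((-7/7 - 20/(-16))*(24/7 + 12/(-5)))*(-24) = ((-7*⅐ - 20*(-1/16))*(24*(⅐) + 12*(-⅕)))*(-24) = ((-1 + 5/4)*(24/7 - 12/5))*(-24) = ((¼)*(36/35))*(-24) = (9/35)*(-24) = -216/35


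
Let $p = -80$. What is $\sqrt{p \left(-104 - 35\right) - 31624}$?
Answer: $2 i \sqrt{5126} \approx 143.19 i$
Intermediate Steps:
$\sqrt{p \left(-104 - 35\right) - 31624} = \sqrt{- 80 \left(-104 - 35\right) - 31624} = \sqrt{\left(-80\right) \left(-139\right) - 31624} = \sqrt{11120 - 31624} = \sqrt{-20504} = 2 i \sqrt{5126}$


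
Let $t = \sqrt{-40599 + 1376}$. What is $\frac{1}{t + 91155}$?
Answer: $\frac{91155}{8309273248} - \frac{i \sqrt{39223}}{8309273248} \approx 1.097 \cdot 10^{-5} - 2.3835 \cdot 10^{-8} i$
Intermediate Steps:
$t = i \sqrt{39223}$ ($t = \sqrt{-39223} = i \sqrt{39223} \approx 198.05 i$)
$\frac{1}{t + 91155} = \frac{1}{i \sqrt{39223} + 91155} = \frac{1}{91155 + i \sqrt{39223}}$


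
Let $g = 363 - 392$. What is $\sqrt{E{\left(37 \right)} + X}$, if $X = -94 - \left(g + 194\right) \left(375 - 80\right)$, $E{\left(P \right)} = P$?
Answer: $2 i \sqrt{12183} \approx 220.75 i$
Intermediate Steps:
$g = -29$ ($g = 363 - 392 = -29$)
$X = -48769$ ($X = -94 - \left(-29 + 194\right) \left(375 - 80\right) = -94 - 165 \cdot 295 = -94 - 48675 = -48769$)
$\sqrt{E{\left(37 \right)} + X} = \sqrt{37 - 48769} = \sqrt{-48732} = 2 i \sqrt{12183}$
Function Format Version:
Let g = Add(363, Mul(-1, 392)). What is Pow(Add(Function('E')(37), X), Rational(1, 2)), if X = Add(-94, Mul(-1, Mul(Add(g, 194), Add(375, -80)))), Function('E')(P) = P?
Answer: Mul(2, I, Pow(12183, Rational(1, 2))) ≈ Mul(220.75, I)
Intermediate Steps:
g = -29 (g = Add(363, -392) = -29)
X = -48769 (X = Add(-94, Mul(-1, Mul(Add(-29, 194), Add(375, -80)))) = Add(-94, Mul(-1, Mul(165, 295))) = Add(-94, Mul(-1, 48675)) = Add(-94, -48675) = -48769)
Pow(Add(Function('E')(37), X), Rational(1, 2)) = Pow(Add(37, -48769), Rational(1, 2)) = Pow(-48732, Rational(1, 2)) = Mul(2, I, Pow(12183, Rational(1, 2)))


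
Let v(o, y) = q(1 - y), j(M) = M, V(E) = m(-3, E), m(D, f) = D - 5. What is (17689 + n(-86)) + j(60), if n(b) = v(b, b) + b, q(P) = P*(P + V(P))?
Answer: 24536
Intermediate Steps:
m(D, f) = -5 + D
V(E) = -8 (V(E) = -5 - 3 = -8)
q(P) = P*(-8 + P) (q(P) = P*(P - 8) = P*(-8 + P))
v(o, y) = (1 - y)*(-7 - y) (v(o, y) = (1 - y)*(-8 + (1 - y)) = (1 - y)*(-7 - y))
n(b) = b + (-1 + b)*(7 + b) (n(b) = (-1 + b)*(7 + b) + b = b + (-1 + b)*(7 + b))
(17689 + n(-86)) + j(60) = (17689 + (-86 + (-1 - 86)*(7 - 86))) + 60 = (17689 + (-86 - 87*(-79))) + 60 = (17689 + (-86 + 6873)) + 60 = (17689 + 6787) + 60 = 24476 + 60 = 24536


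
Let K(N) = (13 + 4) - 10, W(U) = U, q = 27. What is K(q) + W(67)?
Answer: 74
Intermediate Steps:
K(N) = 7 (K(N) = 17 - 10 = 7)
K(q) + W(67) = 7 + 67 = 74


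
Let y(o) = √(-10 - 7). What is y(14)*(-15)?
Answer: -15*I*√17 ≈ -61.847*I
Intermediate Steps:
y(o) = I*√17 (y(o) = √(-17) = I*√17)
y(14)*(-15) = (I*√17)*(-15) = -15*I*√17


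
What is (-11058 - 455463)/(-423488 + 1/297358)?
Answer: 138723751518/125927544703 ≈ 1.1016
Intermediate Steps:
(-11058 - 455463)/(-423488 + 1/297358) = -466521/(-423488 + 1/297358) = -466521/(-125927544703/297358) = -466521*(-297358/125927544703) = 138723751518/125927544703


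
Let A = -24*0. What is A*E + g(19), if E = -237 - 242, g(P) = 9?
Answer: 9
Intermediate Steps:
A = 0
E = -479
A*E + g(19) = 0*(-479) + 9 = 0 + 9 = 9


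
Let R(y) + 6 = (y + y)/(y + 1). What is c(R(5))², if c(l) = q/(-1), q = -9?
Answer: 81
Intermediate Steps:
R(y) = -6 + 2*y/(1 + y) (R(y) = -6 + (y + y)/(y + 1) = -6 + (2*y)/(1 + y) = -6 + 2*y/(1 + y))
c(l) = 9 (c(l) = -9/(-1) = -9*(-1) = 9)
c(R(5))² = 9² = 81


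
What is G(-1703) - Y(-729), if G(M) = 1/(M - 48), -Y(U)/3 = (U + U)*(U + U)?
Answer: 11166638291/1751 ≈ 6.3773e+6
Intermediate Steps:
Y(U) = -12*U**2 (Y(U) = -3*(U + U)*(U + U) = -3*2*U*2*U = -12*U**2)
G(M) = 1/(-48 + M)
G(-1703) - Y(-729) = 1/(-48 - 1703) - (-12)*(-729)**2 = 1/(-1751) - (-12)*531441 = -1/1751 - 1*(-6377292) = -1/1751 + 6377292 = 11166638291/1751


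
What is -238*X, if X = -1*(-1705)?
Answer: -405790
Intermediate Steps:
X = 1705
-238*X = -238*1705 = -405790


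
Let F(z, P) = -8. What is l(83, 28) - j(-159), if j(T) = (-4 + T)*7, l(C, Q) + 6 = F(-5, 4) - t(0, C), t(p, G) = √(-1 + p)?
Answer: 1127 - I ≈ 1127.0 - 1.0*I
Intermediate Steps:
l(C, Q) = -14 - I (l(C, Q) = -6 + (-8 - √(-1 + 0)) = -6 + (-8 - √(-1)) = -6 + (-8 - I) = -14 - I)
j(T) = -28 + 7*T
l(83, 28) - j(-159) = (-14 - I) - (-28 + 7*(-159)) = (-14 - I) - (-28 - 1113) = (-14 - I) - 1*(-1141) = (-14 - I) + 1141 = 1127 - I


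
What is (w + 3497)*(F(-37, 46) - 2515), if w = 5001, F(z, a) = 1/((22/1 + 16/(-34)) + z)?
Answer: -5621104076/263 ≈ -2.1373e+7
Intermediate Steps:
F(z, a) = 1/(366/17 + z) (F(z, a) = 1/((22*1 + 16*(-1/34)) + z) = 1/((22 - 8/17) + z) = 1/(366/17 + z))
(w + 3497)*(F(-37, 46) - 2515) = (5001 + 3497)*(17/(366 + 17*(-37)) - 2515) = 8498*(17/(366 - 629) - 2515) = 8498*(17/(-263) - 2515) = 8498*(17*(-1/263) - 2515) = 8498*(-17/263 - 2515) = 8498*(-661462/263) = -5621104076/263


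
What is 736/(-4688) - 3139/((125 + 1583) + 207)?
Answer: -1007817/561095 ≈ -1.7962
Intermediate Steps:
736/(-4688) - 3139/((125 + 1583) + 207) = 736*(-1/4688) - 3139/(1708 + 207) = -46/293 - 3139/1915 = -1007817/561095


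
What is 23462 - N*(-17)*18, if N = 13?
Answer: 27440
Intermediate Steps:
23462 - N*(-17)*18 = 23462 - 13*(-17)*18 = 23462 - (-221)*18 = 23462 - 1*(-3978) = 23462 + 3978 = 27440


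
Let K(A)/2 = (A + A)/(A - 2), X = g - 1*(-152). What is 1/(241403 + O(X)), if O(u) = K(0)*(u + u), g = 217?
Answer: 1/241403 ≈ 4.1425e-6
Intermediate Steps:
X = 369 (X = 217 - 1*(-152) = 217 + 152 = 369)
K(A) = 4*A/(-2 + A) (K(A) = 2*((A + A)/(A - 2)) = 2*((2*A)/(-2 + A)) = 2*(2*A/(-2 + A)) = 4*A/(-2 + A))
O(u) = 0 (O(u) = (4*0/(-2 + 0))*(u + u) = (4*0/(-2))*(2*u) = (4*0*(-½))*(2*u) = 0*(2*u) = 0)
1/(241403 + O(X)) = 1/(241403 + 0) = 1/241403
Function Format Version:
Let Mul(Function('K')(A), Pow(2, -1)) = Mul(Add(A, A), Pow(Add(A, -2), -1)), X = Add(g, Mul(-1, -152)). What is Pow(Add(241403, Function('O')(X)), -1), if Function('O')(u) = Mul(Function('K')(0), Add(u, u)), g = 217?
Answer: Rational(1, 241403) ≈ 4.1425e-6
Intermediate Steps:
X = 369 (X = Add(217, Mul(-1, -152)) = Add(217, 152) = 369)
Function('K')(A) = Mul(4, A, Pow(Add(-2, A), -1)) (Function('K')(A) = Mul(2, Mul(Add(A, A), Pow(Add(A, -2), -1))) = Mul(2, Mul(Mul(2, A), Pow(Add(-2, A), -1))) = Mul(2, Mul(2, A, Pow(Add(-2, A), -1))) = Mul(4, A, Pow(Add(-2, A), -1)))
Function('O')(u) = 0 (Function('O')(u) = Mul(Mul(4, 0, Pow(Add(-2, 0), -1)), Add(u, u)) = Mul(Mul(4, 0, Pow(-2, -1)), Mul(2, u)) = Mul(Mul(4, 0, Rational(-1, 2)), Mul(2, u)) = Mul(0, Mul(2, u)) = 0)
Pow(Add(241403, Function('O')(X)), -1) = Pow(Add(241403, 0), -1) = Pow(241403, -1) = Rational(1, 241403)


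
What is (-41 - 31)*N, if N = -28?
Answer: 2016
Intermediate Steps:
(-41 - 31)*N = (-41 - 31)*(-28) = -72*(-28) = 2016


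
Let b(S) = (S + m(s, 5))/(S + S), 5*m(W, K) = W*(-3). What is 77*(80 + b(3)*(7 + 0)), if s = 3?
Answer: 31339/5 ≈ 6267.8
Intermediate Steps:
m(W, K) = -3*W/5 (m(W, K) = (W*(-3))/5 = (-3*W)/5 = -3*W/5)
b(S) = (-9/5 + S)/(2*S) (b(S) = (S - ⅗*3)/(S + S) = (S - 9/5)/((2*S)) = (-9/5 + S)*(1/(2*S)) = (-9/5 + S)/(2*S))
77*(80 + b(3)*(7 + 0)) = 77*(80 + ((⅒)*(-9 + 5*3)/3)*(7 + 0)) = 77*(80 + ((⅒)*(⅓)*(-9 + 15))*7) = 77*(80 + ((⅒)*(⅓)*6)*7) = 77*(80 + (⅕)*7) = 77*(80 + 7/5) = 77*(407/5) = 31339/5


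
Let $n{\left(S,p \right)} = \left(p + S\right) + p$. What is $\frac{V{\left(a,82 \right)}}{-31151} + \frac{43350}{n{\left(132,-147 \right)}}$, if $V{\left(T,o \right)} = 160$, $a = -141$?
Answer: $- \frac{225070295}{841077} \approx -267.6$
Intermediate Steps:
$n{\left(S,p \right)} = S + 2 p$ ($n{\left(S,p \right)} = \left(S + p\right) + p = S + 2 p$)
$\frac{V{\left(a,82 \right)}}{-31151} + \frac{43350}{n{\left(132,-147 \right)}} = \frac{160}{-31151} + \frac{43350}{132 + 2 \left(-147\right)} = 160 \left(- \frac{1}{31151}\right) + \frac{43350}{132 - 294} = - \frac{160}{31151} + \frac{43350}{-162} = - \frac{160}{31151} + 43350 \left(- \frac{1}{162}\right) = - \frac{160}{31151} - \frac{7225}{27} = - \frac{225070295}{841077}$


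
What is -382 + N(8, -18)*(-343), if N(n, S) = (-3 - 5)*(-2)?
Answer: -5870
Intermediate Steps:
N(n, S) = 16 (N(n, S) = -8*(-2) = 16)
-382 + N(8, -18)*(-343) = -382 + 16*(-343) = -382 - 5488 = -5870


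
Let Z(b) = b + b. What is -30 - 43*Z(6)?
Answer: -546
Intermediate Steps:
Z(b) = 2*b
-30 - 43*Z(6) = -30 - 86*6 = -30 - 43*12 = -30 - 516 = -546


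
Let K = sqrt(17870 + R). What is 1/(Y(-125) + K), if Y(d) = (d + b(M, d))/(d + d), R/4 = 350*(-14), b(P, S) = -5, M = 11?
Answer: 325/1081419 - 625*I*sqrt(1730)/1081419 ≈ 0.00030053 - 0.024039*I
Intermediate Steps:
R = -19600 (R = 4*(350*(-14)) = 4*(-4900) = -19600)
Y(d) = (-5 + d)/(2*d) (Y(d) = (d - 5)/(d + d) = (-5 + d)/((2*d)) = (-5 + d)*(1/(2*d)) = (-5 + d)/(2*d))
K = I*sqrt(1730) (K = sqrt(17870 - 19600) = sqrt(-1730) = I*sqrt(1730) ≈ 41.593*I)
1/(Y(-125) + K) = 1/((1/2)*(-5 - 125)/(-125) + I*sqrt(1730)) = 1/((1/2)*(-1/125)*(-130) + I*sqrt(1730)) = 1/(13/25 + I*sqrt(1730))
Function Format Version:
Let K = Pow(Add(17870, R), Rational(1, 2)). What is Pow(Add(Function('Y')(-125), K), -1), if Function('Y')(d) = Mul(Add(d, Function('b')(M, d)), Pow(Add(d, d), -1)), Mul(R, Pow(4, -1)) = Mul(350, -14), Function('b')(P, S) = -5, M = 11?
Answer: Add(Rational(325, 1081419), Mul(Rational(-625, 1081419), I, Pow(1730, Rational(1, 2)))) ≈ Add(0.00030053, Mul(-0.024039, I))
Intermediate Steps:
R = -19600 (R = Mul(4, Mul(350, -14)) = Mul(4, -4900) = -19600)
Function('Y')(d) = Mul(Rational(1, 2), Pow(d, -1), Add(-5, d)) (Function('Y')(d) = Mul(Add(d, -5), Pow(Add(d, d), -1)) = Mul(Add(-5, d), Pow(Mul(2, d), -1)) = Mul(Add(-5, d), Mul(Rational(1, 2), Pow(d, -1))) = Mul(Rational(1, 2), Pow(d, -1), Add(-5, d)))
K = Mul(I, Pow(1730, Rational(1, 2))) (K = Pow(Add(17870, -19600), Rational(1, 2)) = Pow(-1730, Rational(1, 2)) = Mul(I, Pow(1730, Rational(1, 2))) ≈ Mul(41.593, I))
Pow(Add(Function('Y')(-125), K), -1) = Pow(Add(Mul(Rational(1, 2), Pow(-125, -1), Add(-5, -125)), Mul(I, Pow(1730, Rational(1, 2)))), -1) = Pow(Add(Mul(Rational(1, 2), Rational(-1, 125), -130), Mul(I, Pow(1730, Rational(1, 2)))), -1) = Pow(Add(Rational(13, 25), Mul(I, Pow(1730, Rational(1, 2)))), -1)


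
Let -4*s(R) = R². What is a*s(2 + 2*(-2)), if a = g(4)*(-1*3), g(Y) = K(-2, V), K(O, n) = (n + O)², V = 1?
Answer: 3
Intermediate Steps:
K(O, n) = (O + n)²
g(Y) = 1 (g(Y) = (-2 + 1)² = (-1)² = 1)
s(R) = -R²/4
a = -3 (a = 1*(-1*3) = 1*(-3) = -3)
a*s(2 + 2*(-2)) = -(-3)*(2 + 2*(-2))²/4 = -(-3)*(2 - 4)²/4 = -(-3)*(-2)²/4 = -(-3)*4/4 = -3*(-1) = 3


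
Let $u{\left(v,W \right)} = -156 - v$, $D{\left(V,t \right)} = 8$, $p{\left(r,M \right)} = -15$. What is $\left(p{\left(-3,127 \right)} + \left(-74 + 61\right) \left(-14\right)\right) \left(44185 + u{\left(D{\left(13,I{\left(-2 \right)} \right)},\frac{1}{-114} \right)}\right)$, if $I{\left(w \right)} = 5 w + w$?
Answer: $7351507$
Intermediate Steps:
$I{\left(w \right)} = 6 w$
$\left(p{\left(-3,127 \right)} + \left(-74 + 61\right) \left(-14\right)\right) \left(44185 + u{\left(D{\left(13,I{\left(-2 \right)} \right)},\frac{1}{-114} \right)}\right) = \left(-15 + \left(-74 + 61\right) \left(-14\right)\right) \left(44185 - 164\right) = \left(-15 - -182\right) \left(44185 - 164\right) = \left(-15 + 182\right) \left(44185 - 164\right) = 167 \cdot 44021 = 7351507$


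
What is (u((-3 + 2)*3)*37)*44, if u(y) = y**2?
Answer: 14652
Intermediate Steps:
(u((-3 + 2)*3)*37)*44 = (((-3 + 2)*3)**2*37)*44 = ((-1*3)**2*37)*44 = ((-3)**2*37)*44 = (9*37)*44 = 333*44 = 14652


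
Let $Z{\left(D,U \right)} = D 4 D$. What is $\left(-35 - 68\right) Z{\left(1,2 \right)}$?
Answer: $-412$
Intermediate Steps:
$Z{\left(D,U \right)} = 4 D^{2}$ ($Z{\left(D,U \right)} = 4 D D = 4 D^{2}$)
$\left(-35 - 68\right) Z{\left(1,2 \right)} = \left(-35 - 68\right) 4 \cdot 1^{2} = - 103 \cdot 4 \cdot 1 = \left(-103\right) 4 = -412$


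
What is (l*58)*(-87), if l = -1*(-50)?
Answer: -252300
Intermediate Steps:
l = 50
(l*58)*(-87) = (50*58)*(-87) = 2900*(-87) = -252300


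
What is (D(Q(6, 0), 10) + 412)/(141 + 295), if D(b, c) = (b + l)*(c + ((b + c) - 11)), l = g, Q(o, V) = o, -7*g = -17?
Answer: 3769/3052 ≈ 1.2349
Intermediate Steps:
g = 17/7 (g = -1/7*(-17) = 17/7 ≈ 2.4286)
l = 17/7 ≈ 2.4286
D(b, c) = (17/7 + b)*(-11 + b + 2*c) (D(b, c) = (b + 17/7)*(c + ((b + c) - 11)) = (17/7 + b)*(c + (-11 + b + c)) = (17/7 + b)*(-11 + b + 2*c))
(D(Q(6, 0), 10) + 412)/(141 + 295) = ((-187/7 + 6**2 - 60/7*6 + (34/7)*10 + 2*6*10) + 412)/(141 + 295) = ((-187/7 + 36 - 360/7 + 340/7 + 120) + 412)/436 = (885/7 + 412)*(1/436) = (3769/7)*(1/436) = 3769/3052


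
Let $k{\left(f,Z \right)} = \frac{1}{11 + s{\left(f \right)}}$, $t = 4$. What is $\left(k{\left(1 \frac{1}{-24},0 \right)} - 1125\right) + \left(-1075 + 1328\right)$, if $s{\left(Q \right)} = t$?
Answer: $- \frac{13079}{15} \approx -871.93$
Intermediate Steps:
$s{\left(Q \right)} = 4$
$k{\left(f,Z \right)} = \frac{1}{15}$ ($k{\left(f,Z \right)} = \frac{1}{11 + 4} = \frac{1}{15}$)
$\left(k{\left(1 \frac{1}{-24},0 \right)} - 1125\right) + \left(-1075 + 1328\right) = \left(\frac{1}{15} - 1125\right) + \left(-1075 + 1328\right) = - \frac{16874}{15} + 253 = - \frac{13079}{15}$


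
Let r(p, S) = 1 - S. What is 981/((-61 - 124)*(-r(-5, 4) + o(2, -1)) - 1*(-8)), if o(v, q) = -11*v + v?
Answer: 327/1051 ≈ 0.31113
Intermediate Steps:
o(v, q) = -10*v
981/((-61 - 124)*(-r(-5, 4) + o(2, -1)) - 1*(-8)) = 981/((-61 - 124)*(-(1 - 1*4) - 10*2) - 1*(-8)) = 981/(-185*(-(1 - 4) - 20) + 8) = 981/(-185*(-1*(-3) - 20) + 8) = 981/(-185*(3 - 20) + 8) = 981/(-185*(-17) + 8) = 981/(3145 + 8) = 981/3153 = 981*(1/3153) = 327/1051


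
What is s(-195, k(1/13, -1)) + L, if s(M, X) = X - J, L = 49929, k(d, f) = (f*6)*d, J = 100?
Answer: 647771/13 ≈ 49829.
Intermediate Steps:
k(d, f) = 6*d*f (k(d, f) = (6*f)*d = 6*d*f)
s(M, X) = -100 + X (s(M, X) = X - 1*100 = X - 100 = -100 + X)
s(-195, k(1/13, -1)) + L = (-100 + 6*(-1)/13) + 49929 = (-100 + 6*(1/13)*(-1)) + 49929 = (-100 - 6/13) + 49929 = -1306/13 + 49929 = 647771/13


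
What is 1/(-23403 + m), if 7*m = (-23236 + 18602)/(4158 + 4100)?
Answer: -4129/96631318 ≈ -4.2729e-5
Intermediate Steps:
m = -331/4129 (m = ((-23236 + 18602)/(4158 + 4100))/7 = (-4634/8258)/7 = (-4634*1/8258)/7 = (1/7)*(-2317/4129) = -331/4129 ≈ -0.080165)
1/(-23403 + m) = 1/(-23403 - 331/4129) = 1/(-96631318/4129) = -4129/96631318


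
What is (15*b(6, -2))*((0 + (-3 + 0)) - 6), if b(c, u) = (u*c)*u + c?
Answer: -4050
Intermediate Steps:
b(c, u) = c + c*u² (b(c, u) = (c*u)*u + c = c*u² + c = c + c*u²)
(15*b(6, -2))*((0 + (-3 + 0)) - 6) = (15*(6*(1 + (-2)²)))*((0 + (-3 + 0)) - 6) = (15*(6*(1 + 4)))*((0 - 3) - 6) = (15*(6*5))*(-3 - 6) = (15*30)*(-9) = 450*(-9) = -4050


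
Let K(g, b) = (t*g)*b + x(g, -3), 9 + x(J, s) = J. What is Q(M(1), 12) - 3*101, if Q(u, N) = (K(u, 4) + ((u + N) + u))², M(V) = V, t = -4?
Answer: -203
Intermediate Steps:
x(J, s) = -9 + J
K(g, b) = -9 + g - 4*b*g (K(g, b) = (-4*g)*b + (-9 + g) = -4*b*g + (-9 + g) = -9 + g - 4*b*g)
Q(u, N) = (-9 + N - 13*u)² (Q(u, N) = ((-9 + u - 4*4*u) + ((u + N) + u))² = ((-9 + u - 16*u) + ((N + u) + u))² = ((-9 - 15*u) + (N + 2*u))² = (-9 + N - 13*u)²)
Q(M(1), 12) - 3*101 = (-9 + 12 - 13*1)² - 3*101 = (-9 + 12 - 13)² - 303 = (-10)² - 303 = 100 - 303 = -203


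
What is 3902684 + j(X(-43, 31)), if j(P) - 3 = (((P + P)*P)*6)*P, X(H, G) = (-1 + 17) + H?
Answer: 3666491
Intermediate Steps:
X(H, G) = 16 + H
j(P) = 3 + 12*P³ (j(P) = 3 + (((P + P)*P)*6)*P = 3 + (((2*P)*P)*6)*P = 3 + ((2*P²)*6)*P = 3 + (12*P²)*P = 3 + 12*P³)
3902684 + j(X(-43, 31)) = 3902684 + (3 + 12*(16 - 43)³) = 3902684 + (3 + 12*(-27)³) = 3902684 + (3 + 12*(-19683)) = 3902684 + (3 - 236196) = 3902684 - 236193 = 3666491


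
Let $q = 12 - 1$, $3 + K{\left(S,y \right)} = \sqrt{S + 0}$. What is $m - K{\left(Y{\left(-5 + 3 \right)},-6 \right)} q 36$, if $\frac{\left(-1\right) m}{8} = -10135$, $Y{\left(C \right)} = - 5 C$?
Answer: $82268 - 396 \sqrt{10} \approx 81016.0$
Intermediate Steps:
$K{\left(S,y \right)} = -3 + \sqrt{S}$ ($K{\left(S,y \right)} = -3 + \sqrt{S + 0} = -3 + \sqrt{S}$)
$q = 11$ ($q = 12 - 1 = 11$)
$m = 81080$ ($m = \left(-8\right) \left(-10135\right) = 81080$)
$m - K{\left(Y{\left(-5 + 3 \right)},-6 \right)} q 36 = 81080 - \left(-3 + \sqrt{- 5 \left(-5 + 3\right)}\right) 11 \cdot 36 = 81080 - \left(-3 + \sqrt{\left(-5\right) \left(-2\right)}\right) 11 \cdot 36 = 81080 - \left(-3 + \sqrt{10}\right) 11 \cdot 36 = 81080 - \left(-33 + 11 \sqrt{10}\right) 36 = 81080 - \left(-1188 + 396 \sqrt{10}\right) = 81080 + \left(1188 - 396 \sqrt{10}\right) = 82268 - 396 \sqrt{10}$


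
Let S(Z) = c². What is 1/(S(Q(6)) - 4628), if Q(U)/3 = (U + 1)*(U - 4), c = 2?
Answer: -1/4624 ≈ -0.00021626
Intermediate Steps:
Q(U) = 3*(1 + U)*(-4 + U) (Q(U) = 3*((U + 1)*(U - 4)) = 3*((1 + U)*(-4 + U)) = 3*(1 + U)*(-4 + U))
S(Z) = 4 (S(Z) = 2² = 4)
1/(S(Q(6)) - 4628) = 1/(4 - 4628) = 1/(-4624) = -1/4624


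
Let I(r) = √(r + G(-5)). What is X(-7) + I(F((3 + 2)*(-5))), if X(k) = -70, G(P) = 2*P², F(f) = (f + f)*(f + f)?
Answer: -70 + 5*√102 ≈ -19.502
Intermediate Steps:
F(f) = 4*f² (F(f) = (2*f)*(2*f) = 4*f²)
I(r) = √(50 + r) (I(r) = √(r + 2*(-5)²) = √(r + 2*25) = √(r + 50) = √(50 + r))
X(-7) + I(F((3 + 2)*(-5))) = -70 + √(50 + 4*((3 + 2)*(-5))²) = -70 + √(50 + 4*(5*(-5))²) = -70 + √(50 + 4*(-25)²) = -70 + √(50 + 4*625) = -70 + √(50 + 2500) = -70 + √2550 = -70 + 5*√102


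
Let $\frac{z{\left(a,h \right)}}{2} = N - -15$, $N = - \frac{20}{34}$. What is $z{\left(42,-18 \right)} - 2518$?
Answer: $- \frac{42316}{17} \approx -2489.2$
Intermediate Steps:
$N = - \frac{10}{17}$ ($N = \left(-20\right) \frac{1}{34} = - \frac{10}{17} \approx -0.58823$)
$z{\left(a,h \right)} = \frac{490}{17}$ ($z{\left(a,h \right)} = 2 \left(- \frac{10}{17} - -15\right) = 2 \left(- \frac{10}{17} + 15\right) = 2 \cdot \frac{245}{17} = \frac{490}{17}$)
$z{\left(42,-18 \right)} - 2518 = \frac{490}{17} - 2518 = - \frac{42316}{17}$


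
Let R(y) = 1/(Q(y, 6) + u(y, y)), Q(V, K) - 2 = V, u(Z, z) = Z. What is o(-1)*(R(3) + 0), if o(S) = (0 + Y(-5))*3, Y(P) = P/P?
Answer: 3/8 ≈ 0.37500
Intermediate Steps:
Q(V, K) = 2 + V
Y(P) = 1
o(S) = 3 (o(S) = (0 + 1)*3 = 1*3 = 3)
R(y) = 1/(2 + 2*y) (R(y) = 1/((2 + y) + y) = 1/(2 + 2*y))
o(-1)*(R(3) + 0) = 3*(1/(2*(1 + 3)) + 0) = 3*((½)/4 + 0) = 3*((½)*(¼) + 0) = 3*(⅛ + 0) = 3*(⅛) = 3/8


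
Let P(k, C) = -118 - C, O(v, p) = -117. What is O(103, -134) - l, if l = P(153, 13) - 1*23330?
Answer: 23344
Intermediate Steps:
l = -23461 (l = (-118 - 1*13) - 1*23330 = (-118 - 13) - 23330 = -131 - 23330 = -23461)
O(103, -134) - l = -117 - 1*(-23461) = -117 + 23461 = 23344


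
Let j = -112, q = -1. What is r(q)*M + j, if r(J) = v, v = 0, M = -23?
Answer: -112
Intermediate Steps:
r(J) = 0
r(q)*M + j = 0*(-23) - 112 = 0 - 112 = -112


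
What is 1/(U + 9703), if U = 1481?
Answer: 1/11184 ≈ 8.9413e-5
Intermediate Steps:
1/(U + 9703) = 1/(1481 + 9703) = 1/11184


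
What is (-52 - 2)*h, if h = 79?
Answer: -4266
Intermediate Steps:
(-52 - 2)*h = (-52 - 2)*79 = -54*79 = -4266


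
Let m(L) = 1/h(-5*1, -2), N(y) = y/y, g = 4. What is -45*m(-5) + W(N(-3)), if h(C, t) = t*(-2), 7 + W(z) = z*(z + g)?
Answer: -53/4 ≈ -13.250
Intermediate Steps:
N(y) = 1
W(z) = -7 + z*(4 + z) (W(z) = -7 + z*(z + 4) = -7 + z*(4 + z))
h(C, t) = -2*t
m(L) = ¼ (m(L) = 1/(-2*(-2)) = 1/4 = ¼)
-45*m(-5) + W(N(-3)) = -45*¼ + (-7 + 1² + 4*1) = -45/4 + (-7 + 1 + 4) = -45/4 - 2 = -53/4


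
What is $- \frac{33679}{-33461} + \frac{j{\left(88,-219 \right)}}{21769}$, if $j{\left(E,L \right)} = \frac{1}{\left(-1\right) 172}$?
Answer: $\frac{126103168511}{125286951548} \approx 1.0065$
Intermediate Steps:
$j{\left(E,L \right)} = - \frac{1}{172}$ ($j{\left(E,L \right)} = \frac{1}{-172} = - \frac{1}{172}$)
$- \frac{33679}{-33461} + \frac{j{\left(88,-219 \right)}}{21769} = - \frac{33679}{-33461} - \frac{1}{172 \cdot 21769} = \left(-33679\right) \left(- \frac{1}{33461}\right) - \frac{1}{3744268} = \frac{33679}{33461} - \frac{1}{3744268} = \frac{126103168511}{125286951548}$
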